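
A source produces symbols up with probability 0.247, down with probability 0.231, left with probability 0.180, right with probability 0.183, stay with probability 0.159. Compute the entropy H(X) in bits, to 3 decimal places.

2.302 bits

H = −Σ pᵢ log₂ pᵢ.
−0.247·log₂(0.247) = 0.4983
−0.231·log₂(0.231) = 0.4883
−0.180·log₂(0.180) = 0.4453
−0.183·log₂(0.183) = 0.4484
−0.159·log₂(0.159) = 0.4218
Sum ≈ 2.3021 → 2.302 bits.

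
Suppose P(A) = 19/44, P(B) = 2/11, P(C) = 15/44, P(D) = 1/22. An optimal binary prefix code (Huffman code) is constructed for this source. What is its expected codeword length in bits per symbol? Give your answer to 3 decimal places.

Repeatedly combine the two least-probable nodes; the expected code length is the sum of the merged weights.
merge 1/22 + 2/11 → 5/22
merge 5/22 + 15/44 → 25/44
merge 19/44 + 25/44 → 1
L = 5/22 + 25/44 + 1 = 79/44 ≈ 1.795 bits/symbol.

1.795 bits/symbol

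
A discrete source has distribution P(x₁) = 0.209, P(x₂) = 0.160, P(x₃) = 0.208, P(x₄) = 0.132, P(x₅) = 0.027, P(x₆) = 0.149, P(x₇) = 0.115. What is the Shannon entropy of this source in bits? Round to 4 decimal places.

H = −Σ pᵢ log₂ pᵢ.
−0.209·log₂(0.209) = 0.4720
−0.160·log₂(0.160) = 0.4230
−0.208·log₂(0.208) = 0.4712
−0.132·log₂(0.132) = 0.3856
−0.027·log₂(0.027) = 0.1407
−0.149·log₂(0.149) = 0.4092
−0.115·log₂(0.115) = 0.3588
Sum ≈ 2.6606 → 2.6606 bits.

2.6606 bits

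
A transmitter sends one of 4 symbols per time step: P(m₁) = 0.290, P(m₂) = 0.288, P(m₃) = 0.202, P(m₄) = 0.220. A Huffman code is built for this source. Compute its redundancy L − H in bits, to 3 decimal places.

0.018 bits

Entropy H = −Σ p log₂ p ≈ 1.9818 bits.
Huffman merges: 101/500+11/50→211/500; 36/125+29/100→289/500; 211/500+289/500→1. L = 2 ≈ 2.0000.
L − H = 2.0000 − 1.9818 = 0.018 bits.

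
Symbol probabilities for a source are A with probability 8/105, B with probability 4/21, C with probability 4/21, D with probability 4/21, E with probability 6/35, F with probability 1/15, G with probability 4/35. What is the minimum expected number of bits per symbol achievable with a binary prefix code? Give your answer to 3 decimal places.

2.762 bits/symbol

Repeatedly combine the two least-probable nodes; the expected code length is the sum of the merged weights.
merge 1/15 + 8/105 → 1/7
merge 4/35 + 1/7 → 9/35
merge 6/35 + 4/21 → 38/105
merge 4/21 + 4/21 → 8/21
merge 9/35 + 38/105 → 13/21
merge 8/21 + 13/21 → 1
L = 1/7 + 9/35 + 38/105 + 8/21 + 13/21 + 1 = 58/21 ≈ 2.762 bits/symbol.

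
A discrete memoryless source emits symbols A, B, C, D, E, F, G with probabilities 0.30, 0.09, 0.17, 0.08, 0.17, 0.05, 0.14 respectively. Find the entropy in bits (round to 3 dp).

H = −Σ pᵢ log₂ pᵢ.
−0.30·log₂(0.30) = 0.5211
−0.09·log₂(0.09) = 0.3127
−0.17·log₂(0.17) = 0.4346
−0.08·log₂(0.08) = 0.2915
−0.17·log₂(0.17) = 0.4346
−0.05·log₂(0.05) = 0.2161
−0.14·log₂(0.14) = 0.3971
Sum ≈ 2.6076 → 2.608 bits.

2.608 bits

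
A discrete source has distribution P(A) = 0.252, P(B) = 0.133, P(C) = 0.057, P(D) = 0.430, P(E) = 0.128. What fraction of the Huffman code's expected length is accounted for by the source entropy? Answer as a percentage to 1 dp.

97.8%

Entropy H = −Σ p log₂ p ≈ 2.0270 bits.
Huffman merges: 57/1000+16/125→37/200; 133/1000+37/200→159/500; 63/250+159/500→57/100; 43/100+57/100→1. L = 2073/1000 ≈ 2.0730.
Efficiency = H/L = 2.0270/2.0730 = 97.8%.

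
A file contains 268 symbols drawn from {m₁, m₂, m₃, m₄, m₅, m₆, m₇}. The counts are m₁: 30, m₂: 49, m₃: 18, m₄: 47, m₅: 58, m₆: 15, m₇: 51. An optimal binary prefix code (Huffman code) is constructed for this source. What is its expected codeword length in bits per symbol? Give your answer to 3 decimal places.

2.716 bits/symbol

Probabilities are the counts divided by 268.
Repeatedly combine the two least-probable nodes; the expected code length is the sum of the merged weights.
merge 15/268 + 9/134 → 33/268
merge 15/134 + 33/268 → 63/268
merge 47/268 + 49/268 → 24/67
merge 51/268 + 29/134 → 109/268
merge 63/268 + 24/67 → 159/268
merge 109/268 + 159/268 → 1
L = 33/268 + 63/268 + 24/67 + 109/268 + 159/268 + 1 = 182/67 ≈ 2.716 bits/symbol.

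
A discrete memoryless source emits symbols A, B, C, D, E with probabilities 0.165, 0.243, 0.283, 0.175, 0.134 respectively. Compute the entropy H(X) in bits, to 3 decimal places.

2.269 bits

H = −Σ pᵢ log₂ pᵢ.
−0.165·log₂(0.165) = 0.4289
−0.243·log₂(0.243) = 0.4960
−0.283·log₂(0.283) = 0.5154
−0.175·log₂(0.175) = 0.4401
−0.134·log₂(0.134) = 0.3886
Sum ≈ 2.2689 → 2.269 bits.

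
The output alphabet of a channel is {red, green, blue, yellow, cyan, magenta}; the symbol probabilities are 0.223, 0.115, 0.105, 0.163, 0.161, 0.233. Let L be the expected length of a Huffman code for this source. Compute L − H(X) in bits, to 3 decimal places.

0.021 bits

Entropy H = −Σ p log₂ p ≈ 2.5235 bits.
Huffman merges: 21/200+23/200→11/50; 161/1000+163/1000→81/250; 11/50+223/1000→443/1000; 233/1000+81/250→557/1000; 443/1000+557/1000→1. L = 318/125 ≈ 2.5440.
L − H = 2.5440 − 2.5235 = 0.021 bits.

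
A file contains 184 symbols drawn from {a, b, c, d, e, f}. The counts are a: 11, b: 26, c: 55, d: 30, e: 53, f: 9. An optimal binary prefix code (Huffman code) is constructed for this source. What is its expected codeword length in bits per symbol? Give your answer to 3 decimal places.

2.359 bits/symbol

Probabilities are the counts divided by 184.
Repeatedly combine the two least-probable nodes; the expected code length is the sum of the merged weights.
merge 9/184 + 11/184 → 5/46
merge 5/46 + 13/92 → 1/4
merge 15/92 + 1/4 → 19/46
merge 53/184 + 55/184 → 27/46
merge 19/46 + 27/46 → 1
L = 5/46 + 1/4 + 19/46 + 27/46 + 1 = 217/92 ≈ 2.359 bits/symbol.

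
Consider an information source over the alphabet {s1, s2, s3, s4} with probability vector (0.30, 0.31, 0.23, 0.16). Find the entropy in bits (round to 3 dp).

H = −Σ pᵢ log₂ pᵢ.
−0.30·log₂(0.30) = 0.5211
−0.31·log₂(0.31) = 0.5238
−0.23·log₂(0.23) = 0.4877
−0.16·log₂(0.16) = 0.4230
Sum ≈ 1.9556 → 1.956 bits.

1.956 bits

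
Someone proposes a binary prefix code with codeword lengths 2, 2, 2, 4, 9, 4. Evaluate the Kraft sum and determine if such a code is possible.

With common denominator 2^9 = 512: Σ 2^(−ℓᵢ) = 128/512 + 128/512 + 128/512 + 32/512 + 1/512 + 32/512 = 449/512 = 0.876953125.
Kraft's inequality requires Σ ≤ 1; here Σ = 0.876953125 ≤ 1, so such a prefix code exists.

0.876953125; yes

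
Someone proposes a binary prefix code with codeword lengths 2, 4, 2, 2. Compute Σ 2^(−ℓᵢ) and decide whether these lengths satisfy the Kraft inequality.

With common denominator 2^4 = 16: Σ 2^(−ℓᵢ) = 4/16 + 1/16 + 4/16 + 4/16 = 13/16 = 0.8125.
Kraft's inequality requires Σ ≤ 1; here Σ = 0.8125 ≤ 1, so such a prefix code exists.

0.8125; yes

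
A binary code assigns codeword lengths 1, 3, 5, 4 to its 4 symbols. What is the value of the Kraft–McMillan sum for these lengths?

With common denominator 2^5 = 32: Σ 2^(−ℓᵢ) = 16/32 + 4/32 + 1/32 + 2/32 = 23/32 = 0.71875.

0.71875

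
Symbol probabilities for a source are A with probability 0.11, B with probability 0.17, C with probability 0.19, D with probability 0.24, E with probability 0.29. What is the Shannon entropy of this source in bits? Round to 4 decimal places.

2.2521 bits

H = −Σ pᵢ log₂ pᵢ.
−0.11·log₂(0.11) = 0.3503
−0.17·log₂(0.17) = 0.4346
−0.19·log₂(0.19) = 0.4552
−0.24·log₂(0.24) = 0.4941
−0.29·log₂(0.29) = 0.5179
Sum ≈ 2.2521 → 2.2521 bits.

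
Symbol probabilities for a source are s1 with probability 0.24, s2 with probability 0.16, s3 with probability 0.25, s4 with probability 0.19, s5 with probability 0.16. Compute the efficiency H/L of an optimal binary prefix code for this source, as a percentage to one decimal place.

Entropy H = −Σ p log₂ p ≈ 2.2954 bits.
Huffman merges: 4/25+4/25→8/25; 19/100+6/25→43/100; 1/4+8/25→57/100; 43/100+57/100→1. L = 58/25 ≈ 2.3200.
Efficiency = H/L = 2.2954/2.3200 = 98.9%.

98.9%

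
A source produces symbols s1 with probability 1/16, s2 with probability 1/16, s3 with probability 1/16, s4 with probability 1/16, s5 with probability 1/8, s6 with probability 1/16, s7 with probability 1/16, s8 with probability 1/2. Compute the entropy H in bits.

Each probability is a power of 1/2, so log₂(1/p) is an integer.
H = Σ p·log₂(1/p) = 1/16·4 + 1/16·4 + 1/16·4 + 1/16·4 + 1/8·3 + 1/16·4 + 1/16·4 + 1/2·1 = 2.375 bits.

2.375 bits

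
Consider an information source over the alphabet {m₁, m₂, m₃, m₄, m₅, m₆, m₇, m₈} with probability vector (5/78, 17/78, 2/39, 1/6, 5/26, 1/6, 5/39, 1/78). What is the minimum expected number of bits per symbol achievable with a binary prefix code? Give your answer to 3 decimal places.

2.782 bits/symbol

Repeatedly combine the two least-probable nodes; the expected code length is the sum of the merged weights.
merge 1/78 + 2/39 → 5/78
merge 5/78 + 5/78 → 5/39
merge 5/39 + 5/39 → 10/39
merge 1/6 + 1/6 → 1/3
merge 5/26 + 17/78 → 16/39
merge 10/39 + 1/3 → 23/39
merge 16/39 + 23/39 → 1
L = 5/78 + 5/39 + 10/39 + 1/3 + 16/39 + 23/39 + 1 = 217/78 ≈ 2.782 bits/symbol.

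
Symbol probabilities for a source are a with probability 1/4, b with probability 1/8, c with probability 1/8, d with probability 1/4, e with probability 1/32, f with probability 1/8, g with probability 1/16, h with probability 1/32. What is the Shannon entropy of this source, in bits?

Each probability is a power of 1/2, so log₂(1/p) is an integer.
H = Σ p·log₂(1/p) = 1/4·2 + 1/8·3 + 1/8·3 + 1/4·2 + 1/32·5 + 1/8·3 + 1/16·4 + 1/32·5 = 2.6875 bits.

2.6875 bits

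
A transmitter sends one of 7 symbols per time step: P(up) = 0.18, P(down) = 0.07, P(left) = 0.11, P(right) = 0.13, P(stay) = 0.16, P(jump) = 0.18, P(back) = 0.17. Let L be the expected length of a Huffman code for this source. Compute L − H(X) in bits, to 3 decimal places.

Entropy H = −Σ p log₂ p ≈ 2.7497 bits.
Huffman merges: 7/100+11/100→9/50; 13/100+4/25→29/100; 17/100+9/50→7/20; 9/50+9/50→9/25; 29/100+7/20→16/25; 9/25+16/25→1. L = 141/50 ≈ 2.8200.
L − H = 2.8200 − 2.7497 = 0.070 bits.

0.070 bits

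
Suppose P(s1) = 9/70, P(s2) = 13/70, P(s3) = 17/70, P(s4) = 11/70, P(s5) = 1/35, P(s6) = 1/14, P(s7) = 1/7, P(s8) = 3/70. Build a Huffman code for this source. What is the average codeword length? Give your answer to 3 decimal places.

Repeatedly combine the two least-probable nodes; the expected code length is the sum of the merged weights.
merge 1/35 + 3/70 → 1/14
merge 1/14 + 1/14 → 1/7
merge 9/70 + 1/7 → 19/70
merge 1/7 + 11/70 → 3/10
merge 13/70 + 17/70 → 3/7
merge 19/70 + 3/10 → 4/7
merge 3/7 + 4/7 → 1
L = 1/14 + 1/7 + 19/70 + 3/10 + 3/7 + 4/7 + 1 = 39/14 ≈ 2.786 bits/symbol.

2.786 bits/symbol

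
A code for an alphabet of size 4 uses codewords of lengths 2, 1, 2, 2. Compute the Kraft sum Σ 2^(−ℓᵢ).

With common denominator 2^2 = 4: Σ 2^(−ℓᵢ) = 1/4 + 2/4 + 1/4 + 1/4 = 5/4 = 1.25.

1.25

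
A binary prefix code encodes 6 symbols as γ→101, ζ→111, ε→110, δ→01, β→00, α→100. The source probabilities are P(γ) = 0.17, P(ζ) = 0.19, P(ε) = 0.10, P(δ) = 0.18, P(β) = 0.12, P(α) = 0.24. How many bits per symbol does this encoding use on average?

2.7 bits/symbol

L̄ = Σ pᵢ·ℓᵢ = 0.17·3 + 0.19·3 + 0.10·3 + 0.18·2 + 0.12·2 + 0.24·3 = 2.7 bits/symbol.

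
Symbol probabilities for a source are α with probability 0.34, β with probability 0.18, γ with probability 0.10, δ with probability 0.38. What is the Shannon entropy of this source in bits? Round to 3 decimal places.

H = −Σ pᵢ log₂ pᵢ.
−0.34·log₂(0.34) = 0.5292
−0.18·log₂(0.18) = 0.4453
−0.10·log₂(0.10) = 0.3322
−0.38·log₂(0.38) = 0.5305
Sum ≈ 1.8371 → 1.837 bits.

1.837 bits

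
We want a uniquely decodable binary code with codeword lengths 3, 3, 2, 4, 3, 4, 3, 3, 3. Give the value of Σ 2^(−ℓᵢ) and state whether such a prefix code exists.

With common denominator 2^4 = 16: Σ 2^(−ℓᵢ) = 2/16 + 2/16 + 4/16 + 1/16 + 2/16 + 1/16 + 2/16 + 2/16 + 2/16 = 18/16 = 1.125.
Kraft's inequality requires Σ ≤ 1; here Σ = 1.125 > 1, so no such prefix code exists.

1.125; no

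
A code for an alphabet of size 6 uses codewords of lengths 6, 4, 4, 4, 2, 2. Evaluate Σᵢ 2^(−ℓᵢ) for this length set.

With common denominator 2^6 = 64: Σ 2^(−ℓᵢ) = 1/64 + 4/64 + 4/64 + 4/64 + 16/64 + 16/64 = 45/64 = 0.703125.

0.703125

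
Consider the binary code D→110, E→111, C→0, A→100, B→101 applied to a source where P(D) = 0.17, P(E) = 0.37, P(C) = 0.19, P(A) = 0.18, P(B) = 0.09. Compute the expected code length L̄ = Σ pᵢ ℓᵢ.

L̄ = Σ pᵢ·ℓᵢ = 0.17·3 + 0.37·3 + 0.19·1 + 0.18·3 + 0.09·3 = 2.62 bits/symbol.

2.62 bits/symbol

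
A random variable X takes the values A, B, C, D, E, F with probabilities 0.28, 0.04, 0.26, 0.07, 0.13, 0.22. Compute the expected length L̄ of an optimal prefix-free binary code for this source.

Repeatedly combine the two least-probable nodes; the expected code length is the sum of the merged weights.
merge 1/25 + 7/100 → 11/100
merge 11/100 + 13/100 → 6/25
merge 11/50 + 6/25 → 23/50
merge 13/50 + 7/25 → 27/50
merge 23/50 + 27/50 → 1
L = 11/100 + 6/25 + 23/50 + 27/50 + 1 = 47/20 = 2.35 bits/symbol.

2.35 bits/symbol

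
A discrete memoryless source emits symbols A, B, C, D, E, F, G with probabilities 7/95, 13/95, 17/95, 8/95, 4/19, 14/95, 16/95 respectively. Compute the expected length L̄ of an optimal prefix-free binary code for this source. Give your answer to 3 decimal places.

2.768 bits/symbol

Repeatedly combine the two least-probable nodes; the expected code length is the sum of the merged weights.
merge 7/95 + 8/95 → 3/19
merge 13/95 + 14/95 → 27/95
merge 3/19 + 16/95 → 31/95
merge 17/95 + 4/19 → 37/95
merge 27/95 + 31/95 → 58/95
merge 37/95 + 58/95 → 1
L = 3/19 + 27/95 + 31/95 + 37/95 + 58/95 + 1 = 263/95 ≈ 2.768 bits/symbol.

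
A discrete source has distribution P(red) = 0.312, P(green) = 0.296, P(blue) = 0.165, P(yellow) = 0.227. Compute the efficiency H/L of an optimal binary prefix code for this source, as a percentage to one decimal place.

Entropy H = −Σ p log₂ p ≈ 1.9587 bits.
Huffman merges: 33/200+227/1000→49/125; 37/125+39/125→76/125; 49/125+76/125→1. L = 2 ≈ 2.0000.
Efficiency = H/L = 1.9587/2.0000 = 97.9%.

97.9%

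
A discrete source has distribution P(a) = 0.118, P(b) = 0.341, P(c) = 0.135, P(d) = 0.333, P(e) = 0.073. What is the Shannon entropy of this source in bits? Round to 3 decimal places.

2.087 bits

H = −Σ pᵢ log₂ pᵢ.
−0.118·log₂(0.118) = 0.3638
−0.341·log₂(0.341) = 0.5293
−0.135·log₂(0.135) = 0.3900
−0.333·log₂(0.333) = 0.5283
−0.073·log₂(0.073) = 0.2756
Sum ≈ 2.0870 → 2.087 bits.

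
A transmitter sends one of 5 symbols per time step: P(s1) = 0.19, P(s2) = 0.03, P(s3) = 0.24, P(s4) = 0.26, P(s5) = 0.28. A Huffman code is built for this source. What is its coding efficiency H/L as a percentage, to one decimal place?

Entropy H = −Σ p log₂ p ≈ 2.1206 bits.
Huffman merges: 3/100+19/100→11/50; 11/50+6/25→23/50; 13/50+7/25→27/50; 23/50+27/50→1. L = 111/50 ≈ 2.2200.
Efficiency = H/L = 2.1206/2.2200 = 95.5%.

95.5%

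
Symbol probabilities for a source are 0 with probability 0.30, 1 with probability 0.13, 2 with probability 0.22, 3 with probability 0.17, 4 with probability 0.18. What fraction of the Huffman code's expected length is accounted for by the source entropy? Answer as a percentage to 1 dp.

98.4%

Entropy H = −Σ p log₂ p ≈ 2.2642 bits.
Huffman merges: 13/100+17/100→3/10; 9/50+11/50→2/5; 3/10+3/10→3/5; 2/5+3/5→1. L = 23/10 ≈ 2.3000.
Efficiency = H/L = 2.2642/2.3000 = 98.4%.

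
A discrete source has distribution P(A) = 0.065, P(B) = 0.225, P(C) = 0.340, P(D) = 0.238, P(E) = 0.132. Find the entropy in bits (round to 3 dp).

2.148 bits

H = −Σ pᵢ log₂ pᵢ.
−0.065·log₂(0.065) = 0.2563
−0.225·log₂(0.225) = 0.4842
−0.340·log₂(0.340) = 0.5292
−0.238·log₂(0.238) = 0.4929
−0.132·log₂(0.132) = 0.3856
Sum ≈ 2.1482 → 2.148 bits.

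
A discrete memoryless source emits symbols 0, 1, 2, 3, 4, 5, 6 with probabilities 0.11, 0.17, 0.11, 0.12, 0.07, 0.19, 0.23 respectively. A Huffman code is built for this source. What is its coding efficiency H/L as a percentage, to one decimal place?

Entropy H = −Σ p log₂ p ≈ 2.7137 bits.
Huffman merges: 7/100+11/100→9/50; 11/100+3/25→23/100; 17/100+9/50→7/20; 19/100+23/100→21/50; 23/100+7/20→29/50; 21/50+29/50→1. L = 69/25 ≈ 2.7600.
Efficiency = H/L = 2.7137/2.7600 = 98.3%.

98.3%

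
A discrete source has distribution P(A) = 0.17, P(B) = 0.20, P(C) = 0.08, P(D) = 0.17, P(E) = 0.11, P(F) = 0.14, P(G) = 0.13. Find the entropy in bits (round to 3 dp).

H = −Σ pᵢ log₂ pᵢ.
−0.17·log₂(0.17) = 0.4346
−0.20·log₂(0.20) = 0.4644
−0.08·log₂(0.08) = 0.2915
−0.17·log₂(0.17) = 0.4346
−0.11·log₂(0.11) = 0.3503
−0.14·log₂(0.14) = 0.3971
−0.13·log₂(0.13) = 0.3826
Sum ≈ 2.7551 → 2.755 bits.

2.755 bits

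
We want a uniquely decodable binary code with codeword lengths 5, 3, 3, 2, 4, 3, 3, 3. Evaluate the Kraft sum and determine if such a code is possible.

0.96875; yes

With common denominator 2^5 = 32: Σ 2^(−ℓᵢ) = 1/32 + 4/32 + 4/32 + 8/32 + 2/32 + 4/32 + 4/32 + 4/32 = 31/32 = 0.96875.
Kraft's inequality requires Σ ≤ 1; here Σ = 0.96875 ≤ 1, so such a prefix code exists.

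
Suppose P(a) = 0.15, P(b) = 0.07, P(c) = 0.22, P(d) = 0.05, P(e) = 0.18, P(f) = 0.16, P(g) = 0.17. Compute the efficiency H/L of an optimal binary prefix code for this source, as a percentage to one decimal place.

98.5%

Entropy H = −Σ p log₂ p ≈ 2.6787 bits.
Huffman merges: 1/20+7/100→3/25; 3/25+3/20→27/100; 4/25+17/100→33/100; 9/50+11/50→2/5; 27/100+33/100→3/5; 2/5+3/5→1. L = 68/25 ≈ 2.7200.
Efficiency = H/L = 2.6787/2.7200 = 98.5%.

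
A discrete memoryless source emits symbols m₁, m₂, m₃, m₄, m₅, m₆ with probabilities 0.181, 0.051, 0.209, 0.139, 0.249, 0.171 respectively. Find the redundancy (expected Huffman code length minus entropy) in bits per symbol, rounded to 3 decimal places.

0.074 bits

Entropy H = −Σ p log₂ p ≈ 2.4682 bits.
Huffman merges: 51/1000+139/1000→19/100; 171/1000+181/1000→44/125; 19/100+209/1000→399/1000; 249/1000+44/125→601/1000; 399/1000+601/1000→1. L = 1271/500 ≈ 2.5420.
L − H = 2.5420 − 2.4682 = 0.074 bits.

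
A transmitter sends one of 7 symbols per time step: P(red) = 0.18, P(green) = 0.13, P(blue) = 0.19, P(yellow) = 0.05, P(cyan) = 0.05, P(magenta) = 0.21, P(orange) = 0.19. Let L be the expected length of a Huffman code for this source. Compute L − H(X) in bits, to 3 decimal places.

0.057 bits

Entropy H = −Σ p log₂ p ≈ 2.6434 bits.
Huffman merges: 1/20+1/20→1/10; 1/10+13/100→23/100; 9/50+19/100→37/100; 19/100+21/100→2/5; 23/100+37/100→3/5; 2/5+3/5→1. L = 27/10 ≈ 2.7000.
L − H = 2.7000 − 2.6434 = 0.057 bits.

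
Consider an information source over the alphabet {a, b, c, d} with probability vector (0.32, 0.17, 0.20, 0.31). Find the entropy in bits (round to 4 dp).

H = −Σ pᵢ log₂ pᵢ.
−0.32·log₂(0.32) = 0.5260
−0.17·log₂(0.17) = 0.4346
−0.20·log₂(0.20) = 0.4644
−0.31·log₂(0.31) = 0.5238
Sum ≈ 1.9488 → 1.9488 bits.

1.9488 bits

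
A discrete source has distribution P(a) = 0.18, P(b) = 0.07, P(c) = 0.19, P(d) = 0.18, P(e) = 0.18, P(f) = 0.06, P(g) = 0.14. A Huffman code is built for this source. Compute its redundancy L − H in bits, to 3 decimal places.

Entropy H = −Σ p log₂ p ≈ 2.7003 bits.
Huffman merges: 3/50+7/100→13/100; 13/100+7/50→27/100; 9/50+9/50→9/25; 9/50+19/100→37/100; 27/100+9/25→63/100; 37/100+63/100→1. L = 69/25 ≈ 2.7600.
L − H = 2.7600 − 2.7003 = 0.060 bits.

0.060 bits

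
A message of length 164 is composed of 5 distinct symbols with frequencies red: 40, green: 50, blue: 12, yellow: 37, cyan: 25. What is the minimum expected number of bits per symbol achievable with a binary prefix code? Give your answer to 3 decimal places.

2.226 bits/symbol

Probabilities are the counts divided by 164.
Repeatedly combine the two least-probable nodes; the expected code length is the sum of the merged weights.
merge 3/41 + 25/164 → 37/164
merge 37/164 + 37/164 → 37/82
merge 10/41 + 25/82 → 45/82
merge 37/82 + 45/82 → 1
L = 37/164 + 37/82 + 45/82 + 1 = 365/164 ≈ 2.226 bits/symbol.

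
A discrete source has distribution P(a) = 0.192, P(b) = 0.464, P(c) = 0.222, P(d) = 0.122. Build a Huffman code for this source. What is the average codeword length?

Repeatedly combine the two least-probable nodes; the expected code length is the sum of the merged weights.
merge 61/500 + 24/125 → 157/500
merge 111/500 + 157/500 → 67/125
merge 58/125 + 67/125 → 1
L = 157/500 + 67/125 + 1 = 37/20 = 1.85 bits/symbol.

1.85 bits/symbol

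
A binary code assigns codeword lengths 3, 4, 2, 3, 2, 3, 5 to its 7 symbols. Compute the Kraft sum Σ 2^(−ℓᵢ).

With common denominator 2^5 = 32: Σ 2^(−ℓᵢ) = 4/32 + 2/32 + 8/32 + 4/32 + 8/32 + 4/32 + 1/32 = 31/32 = 0.96875.

0.96875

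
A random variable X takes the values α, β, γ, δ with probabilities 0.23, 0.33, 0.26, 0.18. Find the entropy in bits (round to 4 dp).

H = −Σ pᵢ log₂ pᵢ.
−0.23·log₂(0.23) = 0.4877
−0.33·log₂(0.33) = 0.5278
−0.26·log₂(0.26) = 0.5053
−0.18·log₂(0.18) = 0.4453
Sum ≈ 1.9661 → 1.9661 bits.

1.9661 bits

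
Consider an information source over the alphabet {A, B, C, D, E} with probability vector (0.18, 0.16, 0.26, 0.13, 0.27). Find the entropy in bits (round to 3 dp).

H = −Σ pᵢ log₂ pᵢ.
−0.18·log₂(0.18) = 0.4453
−0.16·log₂(0.16) = 0.4230
−0.26·log₂(0.26) = 0.5053
−0.13·log₂(0.13) = 0.3826
−0.27·log₂(0.27) = 0.5100
Sum ≈ 2.2663 → 2.266 bits.

2.266 bits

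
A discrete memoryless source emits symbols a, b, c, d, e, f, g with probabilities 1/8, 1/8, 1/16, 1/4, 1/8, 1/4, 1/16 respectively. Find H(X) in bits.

Each probability is a power of 1/2, so log₂(1/p) is an integer.
H = Σ p·log₂(1/p) = 1/8·3 + 1/8·3 + 1/16·4 + 1/4·2 + 1/8·3 + 1/4·2 + 1/16·4 = 2.625 bits.

2.625 bits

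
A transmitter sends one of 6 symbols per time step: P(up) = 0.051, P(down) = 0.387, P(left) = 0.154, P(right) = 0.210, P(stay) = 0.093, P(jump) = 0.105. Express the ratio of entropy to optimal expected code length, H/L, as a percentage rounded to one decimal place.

Entropy H = −Σ p log₂ p ≈ 2.2976 bits.
Huffman merges: 51/1000+93/1000→18/125; 21/200+18/125→249/1000; 77/500+21/100→91/250; 249/1000+91/250→613/1000; 387/1000+613/1000→1. L = 237/100 ≈ 2.3700.
Efficiency = H/L = 2.2976/2.3700 = 96.9%.

96.9%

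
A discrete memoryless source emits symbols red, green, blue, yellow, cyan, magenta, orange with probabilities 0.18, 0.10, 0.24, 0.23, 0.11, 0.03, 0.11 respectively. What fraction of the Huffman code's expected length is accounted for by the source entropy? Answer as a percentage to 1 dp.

Entropy H = −Σ p log₂ p ≈ 2.6116 bits.
Huffman merges: 3/100+1/10→13/100; 11/100+11/100→11/50; 13/100+9/50→31/100; 11/50+23/100→9/20; 6/25+31/100→11/20; 9/20+11/20→1. L = 133/50 ≈ 2.6600.
Efficiency = H/L = 2.6116/2.6600 = 98.2%.

98.2%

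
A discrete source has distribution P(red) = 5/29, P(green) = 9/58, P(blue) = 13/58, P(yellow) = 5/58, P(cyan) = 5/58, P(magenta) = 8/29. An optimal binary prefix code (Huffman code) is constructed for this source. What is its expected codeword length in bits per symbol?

Repeatedly combine the two least-probable nodes; the expected code length is the sum of the merged weights.
merge 5/58 + 5/58 → 5/29
merge 9/58 + 5/29 → 19/58
merge 5/29 + 13/58 → 23/58
merge 8/29 + 19/58 → 35/58
merge 23/58 + 35/58 → 1
L = 5/29 + 19/58 + 23/58 + 35/58 + 1 = 5/2 = 2.5 bits/symbol.

2.5 bits/symbol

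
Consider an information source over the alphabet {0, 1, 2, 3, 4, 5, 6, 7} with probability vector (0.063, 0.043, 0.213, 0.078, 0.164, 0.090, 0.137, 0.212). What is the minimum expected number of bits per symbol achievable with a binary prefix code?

2.849 bits/symbol

Repeatedly combine the two least-probable nodes; the expected code length is the sum of the merged weights.
merge 43/1000 + 63/1000 → 53/500
merge 39/500 + 9/100 → 21/125
merge 53/500 + 137/1000 → 243/1000
merge 41/250 + 21/125 → 83/250
merge 53/250 + 213/1000 → 17/40
merge 243/1000 + 83/250 → 23/40
merge 17/40 + 23/40 → 1
L = 53/500 + 21/125 + 243/1000 + 83/250 + 17/40 + 23/40 + 1 = 2849/1000 = 2.849 bits/symbol.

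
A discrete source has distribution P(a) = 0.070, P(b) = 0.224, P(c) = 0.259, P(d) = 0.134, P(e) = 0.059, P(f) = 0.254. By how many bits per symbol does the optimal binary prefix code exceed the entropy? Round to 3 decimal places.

Entropy H = −Σ p log₂ p ≈ 2.3885 bits.
Huffman merges: 59/1000+7/100→129/1000; 129/1000+67/500→263/1000; 28/125+127/500→239/500; 259/1000+263/1000→261/500; 239/500+261/500→1. L = 299/125 ≈ 2.3920.
L − H = 2.3920 − 2.3885 = 0.004 bits.

0.004 bits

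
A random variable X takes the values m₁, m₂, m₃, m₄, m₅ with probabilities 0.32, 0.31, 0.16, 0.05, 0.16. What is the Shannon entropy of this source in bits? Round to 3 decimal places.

H = −Σ pᵢ log₂ pᵢ.
−0.32·log₂(0.32) = 0.5260
−0.31·log₂(0.31) = 0.5238
−0.16·log₂(0.16) = 0.4230
−0.05·log₂(0.05) = 0.2161
−0.16·log₂(0.16) = 0.4230
Sum ≈ 2.1120 → 2.112 bits.

2.112 bits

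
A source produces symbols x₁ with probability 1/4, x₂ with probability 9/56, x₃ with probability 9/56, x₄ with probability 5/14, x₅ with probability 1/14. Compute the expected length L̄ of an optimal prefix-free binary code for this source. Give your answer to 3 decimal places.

2.232 bits/symbol

Repeatedly combine the two least-probable nodes; the expected code length is the sum of the merged weights.
merge 1/14 + 9/56 → 13/56
merge 9/56 + 13/56 → 11/28
merge 1/4 + 5/14 → 17/28
merge 11/28 + 17/28 → 1
L = 13/56 + 11/28 + 17/28 + 1 = 125/56 ≈ 2.232 bits/symbol.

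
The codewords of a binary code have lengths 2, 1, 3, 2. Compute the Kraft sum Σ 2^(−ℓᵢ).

1.125

With common denominator 2^3 = 8: Σ 2^(−ℓᵢ) = 2/8 + 4/8 + 1/8 + 2/8 = 9/8 = 1.125.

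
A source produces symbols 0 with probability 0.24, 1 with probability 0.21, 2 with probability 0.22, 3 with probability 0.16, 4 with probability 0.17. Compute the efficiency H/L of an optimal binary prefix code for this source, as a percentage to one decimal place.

98.9%

Entropy H = −Σ p log₂ p ≈ 2.3051 bits.
Huffman merges: 4/25+17/100→33/100; 21/100+11/50→43/100; 6/25+33/100→57/100; 43/100+57/100→1. L = 233/100 ≈ 2.3300.
Efficiency = H/L = 2.3051/2.3300 = 98.9%.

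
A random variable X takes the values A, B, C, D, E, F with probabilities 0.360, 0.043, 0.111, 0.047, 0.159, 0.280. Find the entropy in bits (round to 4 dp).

H = −Σ pᵢ log₂ pᵢ.
−0.360·log₂(0.360) = 0.5306
−0.043·log₂(0.043) = 0.1952
−0.111·log₂(0.111) = 0.3520
−0.047·log₂(0.047) = 0.2073
−0.159·log₂(0.159) = 0.4218
−0.280·log₂(0.280) = 0.5142
Sum ≈ 2.2212 → 2.2212 bits.

2.2212 bits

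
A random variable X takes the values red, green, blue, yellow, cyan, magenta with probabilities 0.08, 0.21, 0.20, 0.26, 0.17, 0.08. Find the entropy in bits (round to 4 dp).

H = −Σ pᵢ log₂ pᵢ.
−0.08·log₂(0.08) = 0.2915
−0.21·log₂(0.21) = 0.4728
−0.20·log₂(0.20) = 0.4644
−0.26·log₂(0.26) = 0.5053
−0.17·log₂(0.17) = 0.4346
−0.08·log₂(0.08) = 0.2915
Sum ≈ 2.4601 → 2.4601 bits.

2.4601 bits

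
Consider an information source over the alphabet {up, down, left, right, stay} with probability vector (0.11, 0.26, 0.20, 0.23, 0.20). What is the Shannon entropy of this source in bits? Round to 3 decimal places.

H = −Σ pᵢ log₂ pᵢ.
−0.11·log₂(0.11) = 0.3503
−0.26·log₂(0.26) = 0.5053
−0.20·log₂(0.20) = 0.4644
−0.23·log₂(0.23) = 0.4877
−0.20·log₂(0.20) = 0.4644
Sum ≈ 2.2720 → 2.272 bits.

2.272 bits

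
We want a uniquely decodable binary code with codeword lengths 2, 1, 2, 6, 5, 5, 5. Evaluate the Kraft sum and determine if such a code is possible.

1.109375; no

With common denominator 2^6 = 64: Σ 2^(−ℓᵢ) = 16/64 + 32/64 + 16/64 + 1/64 + 2/64 + 2/64 + 2/64 = 71/64 = 1.109375.
Kraft's inequality requires Σ ≤ 1; here Σ = 1.109375 > 1, so no such prefix code exists.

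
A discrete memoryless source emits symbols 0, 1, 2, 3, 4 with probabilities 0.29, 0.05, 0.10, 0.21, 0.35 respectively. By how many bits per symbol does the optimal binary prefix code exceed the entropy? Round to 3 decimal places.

0.081 bits

Entropy H = −Σ p log₂ p ≈ 2.0691 bits.
Huffman merges: 1/20+1/10→3/20; 3/20+21/100→9/25; 29/100+7/20→16/25; 9/25+16/25→1. L = 43/20 ≈ 2.1500.
L − H = 2.1500 − 2.0691 = 0.081 bits.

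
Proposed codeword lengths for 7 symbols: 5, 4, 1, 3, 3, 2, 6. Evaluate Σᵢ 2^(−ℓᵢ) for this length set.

1.109375

With common denominator 2^6 = 64: Σ 2^(−ℓᵢ) = 2/64 + 4/64 + 32/64 + 8/64 + 8/64 + 16/64 + 1/64 = 71/64 = 1.109375.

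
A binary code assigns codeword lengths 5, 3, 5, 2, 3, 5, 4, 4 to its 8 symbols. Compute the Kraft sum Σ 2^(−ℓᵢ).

With common denominator 2^5 = 32: Σ 2^(−ℓᵢ) = 1/32 + 4/32 + 1/32 + 8/32 + 4/32 + 1/32 + 2/32 + 2/32 = 23/32 = 0.71875.

0.71875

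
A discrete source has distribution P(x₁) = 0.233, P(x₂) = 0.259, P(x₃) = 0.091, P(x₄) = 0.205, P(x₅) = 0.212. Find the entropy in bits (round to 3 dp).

H = −Σ pᵢ log₂ pᵢ.
−0.233·log₂(0.233) = 0.4897
−0.259·log₂(0.259) = 0.5048
−0.091·log₂(0.091) = 0.3147
−0.205·log₂(0.205) = 0.4687
−0.212·log₂(0.212) = 0.4744
Sum ≈ 2.2523 → 2.252 bits.

2.252 bits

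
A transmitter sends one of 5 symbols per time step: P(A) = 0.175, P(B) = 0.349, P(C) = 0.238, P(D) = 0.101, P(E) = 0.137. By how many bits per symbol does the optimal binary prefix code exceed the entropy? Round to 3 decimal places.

Entropy H = −Σ p log₂ p ≈ 2.1899 bits.
Huffman merges: 101/1000+137/1000→119/500; 7/40+119/500→413/1000; 119/500+349/1000→587/1000; 413/1000+587/1000→1. L = 1119/500 ≈ 2.2380.
L − H = 2.2380 − 2.1899 = 0.048 bits.

0.048 bits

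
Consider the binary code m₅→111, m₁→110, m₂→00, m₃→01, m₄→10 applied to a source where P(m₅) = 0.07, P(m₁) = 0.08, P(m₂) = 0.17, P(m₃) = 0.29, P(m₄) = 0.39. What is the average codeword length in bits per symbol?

2.15 bits/symbol

L̄ = Σ pᵢ·ℓᵢ = 0.07·3 + 0.08·3 + 0.17·2 + 0.29·2 + 0.39·2 = 2.15 bits/symbol.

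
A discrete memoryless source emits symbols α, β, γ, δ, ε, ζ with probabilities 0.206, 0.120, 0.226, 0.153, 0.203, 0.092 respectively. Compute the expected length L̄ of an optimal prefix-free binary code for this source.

Repeatedly combine the two least-probable nodes; the expected code length is the sum of the merged weights.
merge 23/250 + 3/25 → 53/250
merge 153/1000 + 203/1000 → 89/250
merge 103/500 + 53/250 → 209/500
merge 113/500 + 89/250 → 291/500
merge 209/500 + 291/500 → 1
L = 53/250 + 89/250 + 209/500 + 291/500 + 1 = 321/125 = 2.568 bits/symbol.

2.568 bits/symbol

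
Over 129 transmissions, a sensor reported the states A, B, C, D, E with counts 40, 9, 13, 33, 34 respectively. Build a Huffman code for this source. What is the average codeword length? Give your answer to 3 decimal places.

2.171 bits/symbol

Probabilities are the counts divided by 129.
Repeatedly combine the two least-probable nodes; the expected code length is the sum of the merged weights.
merge 3/43 + 13/129 → 22/129
merge 22/129 + 11/43 → 55/129
merge 34/129 + 40/129 → 74/129
merge 55/129 + 74/129 → 1
L = 22/129 + 55/129 + 74/129 + 1 = 280/129 ≈ 2.171 bits/symbol.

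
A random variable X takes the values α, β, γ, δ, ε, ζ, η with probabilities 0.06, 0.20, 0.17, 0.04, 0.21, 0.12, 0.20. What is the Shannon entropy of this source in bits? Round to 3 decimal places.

H = −Σ pᵢ log₂ pᵢ.
−0.06·log₂(0.06) = 0.2435
−0.20·log₂(0.20) = 0.4644
−0.17·log₂(0.17) = 0.4346
−0.04·log₂(0.04) = 0.1858
−0.21·log₂(0.21) = 0.4728
−0.12·log₂(0.12) = 0.3671
−0.20·log₂(0.20) = 0.4644
Sum ≈ 2.6325 → 2.633 bits.

2.633 bits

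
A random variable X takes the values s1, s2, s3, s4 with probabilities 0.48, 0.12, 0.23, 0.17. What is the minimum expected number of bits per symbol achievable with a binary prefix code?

Repeatedly combine the two least-probable nodes; the expected code length is the sum of the merged weights.
merge 3/25 + 17/100 → 29/100
merge 23/100 + 29/100 → 13/25
merge 12/25 + 13/25 → 1
L = 29/100 + 13/25 + 1 = 181/100 = 1.81 bits/symbol.

1.81 bits/symbol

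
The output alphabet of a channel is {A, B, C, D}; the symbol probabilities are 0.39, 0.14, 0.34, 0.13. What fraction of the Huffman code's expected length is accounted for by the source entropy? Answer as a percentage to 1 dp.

Entropy H = −Σ p log₂ p ≈ 1.8387 bits.
Huffman merges: 13/100+7/50→27/100; 27/100+17/50→61/100; 39/100+61/100→1. L = 47/25 ≈ 1.8800.
Efficiency = H/L = 1.8387/1.8800 = 97.8%.

97.8%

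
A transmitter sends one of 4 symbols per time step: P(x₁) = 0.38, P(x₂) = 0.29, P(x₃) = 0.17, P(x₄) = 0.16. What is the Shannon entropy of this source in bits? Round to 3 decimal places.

1.906 bits

H = −Σ pᵢ log₂ pᵢ.
−0.38·log₂(0.38) = 0.5305
−0.29·log₂(0.29) = 0.5179
−0.17·log₂(0.17) = 0.4346
−0.16·log₂(0.16) = 0.4230
Sum ≈ 1.9060 → 1.906 bits.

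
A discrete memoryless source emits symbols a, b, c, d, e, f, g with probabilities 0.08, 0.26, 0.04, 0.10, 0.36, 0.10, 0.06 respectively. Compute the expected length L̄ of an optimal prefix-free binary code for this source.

Repeatedly combine the two least-probable nodes; the expected code length is the sum of the merged weights.
merge 1/25 + 3/50 → 1/10
merge 2/25 + 1/10 → 9/50
merge 1/10 + 1/10 → 1/5
merge 9/50 + 1/5 → 19/50
merge 13/50 + 9/25 → 31/50
merge 19/50 + 31/50 → 1
L = 1/10 + 9/50 + 1/5 + 19/50 + 31/50 + 1 = 62/25 = 2.48 bits/symbol.

2.48 bits/symbol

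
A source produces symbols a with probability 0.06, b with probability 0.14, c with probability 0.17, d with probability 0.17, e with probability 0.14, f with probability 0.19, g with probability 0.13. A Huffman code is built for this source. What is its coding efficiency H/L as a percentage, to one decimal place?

97.7%

Entropy H = −Σ p log₂ p ≈ 2.7448 bits.
Huffman merges: 3/50+13/100→19/100; 7/50+7/50→7/25; 17/100+17/100→17/50; 19/100+19/100→19/50; 7/25+17/50→31/50; 19/50+31/50→1. L = 281/100 ≈ 2.8100.
Efficiency = H/L = 2.7448/2.8100 = 97.7%.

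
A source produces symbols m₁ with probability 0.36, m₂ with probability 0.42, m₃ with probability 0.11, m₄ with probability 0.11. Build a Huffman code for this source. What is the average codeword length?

Repeatedly combine the two least-probable nodes; the expected code length is the sum of the merged weights.
merge 11/100 + 11/100 → 11/50
merge 11/50 + 9/25 → 29/50
merge 21/50 + 29/50 → 1
L = 11/50 + 29/50 + 1 = 9/5 = 1.8 bits/symbol.

1.8 bits/symbol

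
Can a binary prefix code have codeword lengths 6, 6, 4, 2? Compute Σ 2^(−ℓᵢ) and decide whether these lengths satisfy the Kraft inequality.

With common denominator 2^6 = 64: Σ 2^(−ℓᵢ) = 1/64 + 1/64 + 4/64 + 16/64 = 22/64 = 0.34375.
Kraft's inequality requires Σ ≤ 1; here Σ = 0.34375 ≤ 1, so such a prefix code exists.

0.34375; yes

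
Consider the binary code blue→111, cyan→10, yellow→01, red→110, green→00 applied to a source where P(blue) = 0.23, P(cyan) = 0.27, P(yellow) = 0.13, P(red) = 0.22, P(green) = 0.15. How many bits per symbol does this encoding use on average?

L̄ = Σ pᵢ·ℓᵢ = 0.23·3 + 0.27·2 + 0.13·2 + 0.22·3 + 0.15·2 = 2.45 bits/symbol.

2.45 bits/symbol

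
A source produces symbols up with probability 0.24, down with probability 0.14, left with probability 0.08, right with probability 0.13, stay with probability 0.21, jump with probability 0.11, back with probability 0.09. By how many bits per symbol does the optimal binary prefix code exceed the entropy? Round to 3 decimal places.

Entropy H = −Σ p log₂ p ≈ 2.7012 bits.
Huffman merges: 2/25+9/100→17/100; 11/100+13/100→6/25; 7/50+17/100→31/100; 21/100+6/25→9/20; 6/25+31/100→11/20; 9/20+11/20→1. L = 68/25 ≈ 2.7200.
L − H = 2.7200 − 2.7012 = 0.019 bits.

0.019 bits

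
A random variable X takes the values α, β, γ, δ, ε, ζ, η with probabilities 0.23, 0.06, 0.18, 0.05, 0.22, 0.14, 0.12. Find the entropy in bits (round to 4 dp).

2.6374 bits

H = −Σ pᵢ log₂ pᵢ.
−0.23·log₂(0.23) = 0.4877
−0.06·log₂(0.06) = 0.2435
−0.18·log₂(0.18) = 0.4453
−0.05·log₂(0.05) = 0.2161
−0.22·log₂(0.22) = 0.4806
−0.14·log₂(0.14) = 0.3971
−0.12·log₂(0.12) = 0.3671
Sum ≈ 2.6374 → 2.6374 bits.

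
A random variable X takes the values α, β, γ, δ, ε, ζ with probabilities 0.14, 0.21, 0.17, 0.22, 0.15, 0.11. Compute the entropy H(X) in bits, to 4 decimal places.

H = −Σ pᵢ log₂ pᵢ.
−0.14·log₂(0.14) = 0.3971
−0.21·log₂(0.21) = 0.4728
−0.17·log₂(0.17) = 0.4346
−0.22·log₂(0.22) = 0.4806
−0.15·log₂(0.15) = 0.4105
−0.11·log₂(0.11) = 0.3503
Sum ≈ 2.5459 → 2.5459 bits.

2.5459 bits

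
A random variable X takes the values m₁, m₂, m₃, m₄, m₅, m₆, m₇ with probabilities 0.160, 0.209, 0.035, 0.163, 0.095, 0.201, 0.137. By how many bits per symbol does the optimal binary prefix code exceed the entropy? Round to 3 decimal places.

Entropy H = −Σ p log₂ p ≈ 2.6716 bits.
Huffman merges: 7/200+19/200→13/100; 13/100+137/1000→267/1000; 4/25+163/1000→323/1000; 201/1000+209/1000→41/100; 267/1000+323/1000→59/100; 41/100+59/100→1. L = 68/25 ≈ 2.7200.
L − H = 2.7200 − 2.6716 = 0.048 bits.

0.048 bits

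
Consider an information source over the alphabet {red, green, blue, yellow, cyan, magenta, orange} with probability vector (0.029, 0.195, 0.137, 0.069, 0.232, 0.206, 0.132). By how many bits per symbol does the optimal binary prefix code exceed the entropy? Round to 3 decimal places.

Entropy H = −Σ p log₂ p ≈ 2.6112 bits.
Huffman merges: 29/1000+69/1000→49/500; 49/500+33/250→23/100; 137/1000+39/200→83/250; 103/500+23/100→109/250; 29/125+83/250→141/250; 109/250+141/250→1. L = 133/50 ≈ 2.6600.
L − H = 2.6600 − 2.6112 = 0.049 bits.

0.049 bits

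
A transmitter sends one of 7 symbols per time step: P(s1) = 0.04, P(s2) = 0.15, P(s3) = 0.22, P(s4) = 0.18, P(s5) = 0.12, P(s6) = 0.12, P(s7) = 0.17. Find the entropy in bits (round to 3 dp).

2.691 bits

H = −Σ pᵢ log₂ pᵢ.
−0.04·log₂(0.04) = 0.1858
−0.15·log₂(0.15) = 0.4105
−0.22·log₂(0.22) = 0.4806
−0.18·log₂(0.18) = 0.4453
−0.12·log₂(0.12) = 0.3671
−0.12·log₂(0.12) = 0.3671
−0.17·log₂(0.17) = 0.4346
Sum ≈ 2.6909 → 2.691 bits.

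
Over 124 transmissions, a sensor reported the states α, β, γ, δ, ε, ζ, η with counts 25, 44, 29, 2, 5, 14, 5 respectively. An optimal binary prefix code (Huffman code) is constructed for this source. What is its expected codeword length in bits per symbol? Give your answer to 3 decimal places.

2.363 bits/symbol

Probabilities are the counts divided by 124.
Repeatedly combine the two least-probable nodes; the expected code length is the sum of the merged weights.
merge 1/62 + 5/124 → 7/124
merge 5/124 + 7/124 → 3/31
merge 3/31 + 7/62 → 13/62
merge 25/124 + 13/62 → 51/124
merge 29/124 + 11/31 → 73/124
merge 51/124 + 73/124 → 1
L = 7/124 + 3/31 + 13/62 + 51/124 + 73/124 + 1 = 293/124 ≈ 2.363 bits/symbol.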